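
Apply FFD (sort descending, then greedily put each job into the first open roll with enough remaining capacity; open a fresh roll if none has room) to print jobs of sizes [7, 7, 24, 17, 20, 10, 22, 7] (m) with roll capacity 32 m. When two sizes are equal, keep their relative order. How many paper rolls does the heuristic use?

4

Sorted descending: 24, 22, 20, 17, 10, 7, 7, 7.
  24 → roll 1 (new)  [load 24/32]
  22 → roll 2 (new)  [load 22/32]
  20 → roll 3 (new)  [load 20/32]
  17 → roll 4 (new)  [load 17/32]
  10 → roll 2  [load 32/32]
  7 → roll 1  [load 31/32]
  7 → roll 3  [load 27/32]
  7 → roll 4  [load 24/32]
4 paper rolls opened.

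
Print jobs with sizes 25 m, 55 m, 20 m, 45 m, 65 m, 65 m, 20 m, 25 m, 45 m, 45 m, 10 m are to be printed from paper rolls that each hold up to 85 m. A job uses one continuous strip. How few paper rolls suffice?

Total = 65 + 65 + 55 + 45 + 45 + 45 + 25 + 25 + 20 + 20 + 10 = 420 m.
Lower bound: ⌈420/85⌉ = 5 paper rolls.
Also, 6 print jobs each exceed 85/2 m, and no two of those can share a roll, so at least 6 paper rolls are needed.
A packing using 6 paper rolls:
  roll 1: 65 + 20 = 85
  roll 2: 65 + 20 = 85
  roll 3: 55 + 25 = 80
  roll 4: 45 + 25 + 10 = 80
  roll 5: 45 = 45
  roll 6: 45 = 45
This matches the lower bound, so 6 is optimal.

6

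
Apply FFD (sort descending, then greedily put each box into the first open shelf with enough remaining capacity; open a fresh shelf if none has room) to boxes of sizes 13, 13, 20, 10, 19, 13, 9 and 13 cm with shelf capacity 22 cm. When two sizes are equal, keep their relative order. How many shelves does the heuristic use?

7

Sorted descending: 20, 19, 13, 13, 13, 13, 10, 9.
  20 → shelf 1 (new)  [load 20/22]
  19 → shelf 2 (new)  [load 19/22]
  13 → shelf 3 (new)  [load 13/22]
  13 → shelf 4 (new)  [load 13/22]
  13 → shelf 5 (new)  [load 13/22]
  13 → shelf 6 (new)  [load 13/22]
  10 → shelf 7 (new)  [load 10/22]
  9 → shelf 3  [load 22/22]
7 shelves opened.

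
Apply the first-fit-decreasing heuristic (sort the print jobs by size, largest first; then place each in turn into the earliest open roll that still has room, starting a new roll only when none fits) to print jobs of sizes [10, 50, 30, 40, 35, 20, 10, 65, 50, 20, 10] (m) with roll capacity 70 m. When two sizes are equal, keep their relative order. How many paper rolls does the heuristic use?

5

Sorted descending: 65, 50, 50, 40, 35, 30, 20, 20, 10, 10, 10.
  65 → roll 1 (new)  [load 65/70]
  50 → roll 2 (new)  [load 50/70]
  50 → roll 3 (new)  [load 50/70]
  40 → roll 4 (new)  [load 40/70]
  35 → roll 5 (new)  [load 35/70]
  30 → roll 4  [load 70/70]
  20 → roll 2  [load 70/70]
  20 → roll 3  [load 70/70]
  10 → roll 5  [load 45/70]
  10 → roll 5  [load 55/70]
  10 → roll 5  [load 65/70]
5 paper rolls opened.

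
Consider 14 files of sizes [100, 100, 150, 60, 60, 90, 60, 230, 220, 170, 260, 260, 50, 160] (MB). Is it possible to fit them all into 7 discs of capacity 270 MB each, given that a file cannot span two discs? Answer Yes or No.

No

Total = 1970 MB; ⌈1970/270⌉ = 8.
At least 8 discs are required, but only 7 are allowed.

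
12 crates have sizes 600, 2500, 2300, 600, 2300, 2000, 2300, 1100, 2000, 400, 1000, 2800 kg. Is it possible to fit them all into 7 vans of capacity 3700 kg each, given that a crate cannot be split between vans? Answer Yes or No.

A valid assignment using 7 vans:
  van 1: 2800 + 600 = 3400
  van 2: 2500 + 1100 = 3600
  van 3: 2300 + 1000 + 400 = 3700
  van 4: 2300 + 600 = 2900
  van 5: 2300 = 2300
  van 6: 2000 = 2000
  van 7: 2000 = 2000
Every load is within 3700 kg, so 7 vans suffice.

Yes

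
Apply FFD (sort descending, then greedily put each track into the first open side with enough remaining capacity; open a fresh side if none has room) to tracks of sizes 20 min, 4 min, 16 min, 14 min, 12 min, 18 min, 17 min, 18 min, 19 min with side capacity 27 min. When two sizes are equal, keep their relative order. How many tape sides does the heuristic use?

Sorted descending: 20, 19, 18, 18, 17, 16, 14, 12, 4.
  20 → side 1 (new)  [load 20/27]
  19 → side 2 (new)  [load 19/27]
  18 → side 3 (new)  [load 18/27]
  18 → side 4 (new)  [load 18/27]
  17 → side 5 (new)  [load 17/27]
  16 → side 6 (new)  [load 16/27]
  14 → side 7 (new)  [load 14/27]
  12 → side 7  [load 26/27]
  4 → side 1  [load 24/27]
7 tape sides opened.

7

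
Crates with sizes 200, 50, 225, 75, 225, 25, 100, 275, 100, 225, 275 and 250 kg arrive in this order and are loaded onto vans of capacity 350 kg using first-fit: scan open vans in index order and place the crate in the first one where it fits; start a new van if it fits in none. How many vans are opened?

  200 → van 1 (new)  [load 200/350]
  50 → van 1  [load 250/350]
  225 → van 2 (new)  [load 225/350]
  75 → van 1  [load 325/350]
  225 → van 3 (new)  [load 225/350]
  25 → van 1  [load 350/350]
  100 → van 2  [load 325/350]
  275 → van 4 (new)  [load 275/350]
  100 → van 3  [load 325/350]
  225 → van 5 (new)  [load 225/350]
  275 → van 6 (new)  [load 275/350]
  250 → van 7 (new)  [load 250/350]
7 vans opened.

7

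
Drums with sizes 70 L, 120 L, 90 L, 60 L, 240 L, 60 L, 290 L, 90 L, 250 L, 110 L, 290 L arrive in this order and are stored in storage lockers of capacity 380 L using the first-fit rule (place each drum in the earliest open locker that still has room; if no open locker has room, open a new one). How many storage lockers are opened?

  70 → locker 1 (new)  [load 70/380]
  120 → locker 1  [load 190/380]
  90 → locker 1  [load 280/380]
  60 → locker 1  [load 340/380]
  240 → locker 2 (new)  [load 240/380]
  60 → locker 2  [load 300/380]
  290 → locker 3 (new)  [load 290/380]
  90 → locker 3  [load 380/380]
  250 → locker 4 (new)  [load 250/380]
  110 → locker 4  [load 360/380]
  290 → locker 5 (new)  [load 290/380]
5 storage lockers opened.

5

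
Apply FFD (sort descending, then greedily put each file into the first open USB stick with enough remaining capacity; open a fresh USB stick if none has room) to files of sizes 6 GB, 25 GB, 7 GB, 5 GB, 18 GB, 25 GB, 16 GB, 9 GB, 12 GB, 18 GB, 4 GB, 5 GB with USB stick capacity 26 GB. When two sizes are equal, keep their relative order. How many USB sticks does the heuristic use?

6

Sorted descending: 25, 25, 18, 18, 16, 12, 9, 7, 6, 5, 5, 4.
  25 → USB stick 1 (new)  [load 25/26]
  25 → USB stick 2 (new)  [load 25/26]
  18 → USB stick 3 (new)  [load 18/26]
  18 → USB stick 4 (new)  [load 18/26]
  16 → USB stick 5 (new)  [load 16/26]
  12 → USB stick 6 (new)  [load 12/26]
  9 → USB stick 5  [load 25/26]
  7 → USB stick 3  [load 25/26]
  6 → USB stick 4  [load 24/26]
  5 → USB stick 6  [load 17/26]
  5 → USB stick 6  [load 22/26]
  4 → USB stick 6  [load 26/26]
6 USB sticks opened.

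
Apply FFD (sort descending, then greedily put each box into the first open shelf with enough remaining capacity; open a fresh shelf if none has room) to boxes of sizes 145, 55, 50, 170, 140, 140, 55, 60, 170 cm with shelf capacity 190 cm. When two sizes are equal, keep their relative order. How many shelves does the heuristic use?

6

Sorted descending: 170, 170, 145, 140, 140, 60, 55, 55, 50.
  170 → shelf 1 (new)  [load 170/190]
  170 → shelf 2 (new)  [load 170/190]
  145 → shelf 3 (new)  [load 145/190]
  140 → shelf 4 (new)  [load 140/190]
  140 → shelf 5 (new)  [load 140/190]
  60 → shelf 6 (new)  [load 60/190]
  55 → shelf 6  [load 115/190]
  55 → shelf 6  [load 170/190]
  50 → shelf 4  [load 190/190]
6 shelves opened.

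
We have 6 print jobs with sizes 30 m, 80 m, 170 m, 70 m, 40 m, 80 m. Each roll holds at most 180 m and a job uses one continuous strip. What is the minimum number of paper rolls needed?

3

Total = 170 + 80 + 80 + 70 + 40 + 30 = 470 m.
Lower bound: ⌈470/180⌉ = 3 paper rolls.
A packing using 3 paper rolls:
  roll 1: 170 = 170
  roll 2: 80 + 80 = 160
  roll 3: 70 + 40 + 30 = 140
This matches the lower bound, so 3 is optimal.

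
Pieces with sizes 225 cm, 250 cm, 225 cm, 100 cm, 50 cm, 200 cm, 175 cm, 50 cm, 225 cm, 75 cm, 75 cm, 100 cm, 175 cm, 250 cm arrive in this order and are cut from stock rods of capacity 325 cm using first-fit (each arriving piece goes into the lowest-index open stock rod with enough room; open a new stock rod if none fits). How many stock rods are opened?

  225 → stock rod 1 (new)  [load 225/325]
  250 → stock rod 2 (new)  [load 250/325]
  225 → stock rod 3 (new)  [load 225/325]
  100 → stock rod 1  [load 325/325]
  50 → stock rod 2  [load 300/325]
  200 → stock rod 4 (new)  [load 200/325]
  175 → stock rod 5 (new)  [load 175/325]
  50 → stock rod 3  [load 275/325]
  225 → stock rod 6 (new)  [load 225/325]
  75 → stock rod 4  [load 275/325]
  75 → stock rod 5  [load 250/325]
  100 → stock rod 6  [load 325/325]
  175 → stock rod 7 (new)  [load 175/325]
  250 → stock rod 8 (new)  [load 250/325]
8 stock rods opened.

8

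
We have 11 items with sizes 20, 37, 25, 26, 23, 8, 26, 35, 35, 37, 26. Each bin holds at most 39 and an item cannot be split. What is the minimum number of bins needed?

10

Total = 37 + 37 + 35 + 35 + 26 + 26 + 26 + 25 + 23 + 20 + 8 = 298.
Lower bound: ⌈298/39⌉ = 8 bins.
Also, 10 items each exceed 39/2, and no two of those can share a bin, so at least 10 bins are needed.
A packing using 10 bins:
  bin 1: 37 = 37
  bin 2: 37 = 37
  bin 3: 35 = 35
  bin 4: 35 = 35
  bin 5: 26 + 8 = 34
  bin 6: 26 = 26
  bin 7: 26 = 26
  bin 8: 25 = 25
  bin 9: 23 = 23
  bin 10: 20 = 20
This matches the lower bound, so 10 is optimal.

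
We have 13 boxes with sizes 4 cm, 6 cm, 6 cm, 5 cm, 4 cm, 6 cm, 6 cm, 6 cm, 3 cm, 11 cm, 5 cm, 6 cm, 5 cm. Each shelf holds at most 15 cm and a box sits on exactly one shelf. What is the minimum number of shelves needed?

6

Total = 11 + 6 + 6 + 6 + 6 + 6 + 6 + 5 + 5 + 5 + 4 + 4 + 3 = 73 cm.
Lower bound: ⌈73/15⌉ = 5 shelves.
A packing using 6 shelves:
  shelf 1: 11 + 4 = 15
  shelf 2: 6 + 6 + 3 = 15
  shelf 3: 6 + 6 = 12
  shelf 4: 6 + 6 = 12
  shelf 5: 5 + 5 + 5 = 15
  shelf 6: 4 = 4
No arrangement into 5 shelves stays within capacity, so 6 is optimal.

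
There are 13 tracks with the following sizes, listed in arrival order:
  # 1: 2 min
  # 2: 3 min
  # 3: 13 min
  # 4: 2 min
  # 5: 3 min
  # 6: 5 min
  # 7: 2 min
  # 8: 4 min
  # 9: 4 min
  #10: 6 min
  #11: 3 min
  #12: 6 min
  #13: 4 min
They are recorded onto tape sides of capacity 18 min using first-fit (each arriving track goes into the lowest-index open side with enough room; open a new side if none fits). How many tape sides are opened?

4

  2 → side 1 (new)  [load 2/18]
  3 → side 1  [load 5/18]
  13 → side 1  [load 18/18]
  2 → side 2 (new)  [load 2/18]
  3 → side 2  [load 5/18]
  5 → side 2  [load 10/18]
  2 → side 2  [load 12/18]
  4 → side 2  [load 16/18]
  4 → side 3 (new)  [load 4/18]
  6 → side 3  [load 10/18]
  3 → side 3  [load 13/18]
  6 → side 4 (new)  [load 6/18]
  4 → side 3  [load 17/18]
4 tape sides opened.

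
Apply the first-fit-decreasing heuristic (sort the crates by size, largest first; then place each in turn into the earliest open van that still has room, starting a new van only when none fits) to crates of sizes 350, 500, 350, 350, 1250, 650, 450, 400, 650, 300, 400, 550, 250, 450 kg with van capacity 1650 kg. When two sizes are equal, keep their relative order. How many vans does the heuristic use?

5

Sorted descending: 1250, 650, 650, 550, 500, 450, 450, 400, 400, 350, 350, 350, 300, 250.
  1250 → van 1 (new)  [load 1250/1650]
  650 → van 2 (new)  [load 650/1650]
  650 → van 2  [load 1300/1650]
  550 → van 3 (new)  [load 550/1650]
  500 → van 3  [load 1050/1650]
  450 → van 3  [load 1500/1650]
  450 → van 4 (new)  [load 450/1650]
  400 → van 1  [load 1650/1650]
  400 → van 4  [load 850/1650]
  350 → van 2  [load 1650/1650]
  350 → van 4  [load 1200/1650]
  350 → van 4  [load 1550/1650]
  300 → van 5 (new)  [load 300/1650]
  250 → van 5  [load 550/1650]
5 vans opened.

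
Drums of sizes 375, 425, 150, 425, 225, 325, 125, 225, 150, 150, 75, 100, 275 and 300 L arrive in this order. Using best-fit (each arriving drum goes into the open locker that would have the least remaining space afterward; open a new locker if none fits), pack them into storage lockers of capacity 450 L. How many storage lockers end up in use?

9

  375 → locker 1 (new)  [load 375/450]
  425 → locker 2 (new)  [load 425/450]
  150 → locker 3 (new)  [load 150/450]
  425 → locker 4 (new)  [load 425/450]
  225 → locker 3  [load 375/450]
  325 → locker 5 (new)  [load 325/450]
  125 → locker 5  [load 450/450]
  225 → locker 6 (new)  [load 225/450]
  150 → locker 6  [load 375/450]
  150 → locker 7 (new)  [load 150/450]
  75 → locker 1  [load 450/450]
  100 → locker 7  [load 250/450]
  275 → locker 8 (new)  [load 275/450]
  300 → locker 9 (new)  [load 300/450]
9 storage lockers opened.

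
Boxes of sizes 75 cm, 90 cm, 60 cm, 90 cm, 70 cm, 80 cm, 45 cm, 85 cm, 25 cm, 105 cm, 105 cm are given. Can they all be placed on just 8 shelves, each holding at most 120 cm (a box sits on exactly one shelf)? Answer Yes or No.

No

Total = 830 cm; ⌈830/120⌉ = 7.
8 boxes each exceed half the capacity and cannot share a shelf, forcing at least 8 shelves.
The bound of 8 does not rule out 8, but exhaustive search shows no assignment into 8 shelves of capacity 120 cm exists — the minimum is 9.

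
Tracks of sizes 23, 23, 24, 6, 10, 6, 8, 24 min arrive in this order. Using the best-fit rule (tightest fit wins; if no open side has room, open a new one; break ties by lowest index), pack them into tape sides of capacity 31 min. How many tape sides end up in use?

5

  23 → side 1 (new)  [load 23/31]
  23 → side 2 (new)  [load 23/31]
  24 → side 3 (new)  [load 24/31]
  6 → side 3  [load 30/31]
  10 → side 4 (new)  [load 10/31]
  6 → side 1  [load 29/31]
  8 → side 2  [load 31/31]
  24 → side 5 (new)  [load 24/31]
5 tape sides opened.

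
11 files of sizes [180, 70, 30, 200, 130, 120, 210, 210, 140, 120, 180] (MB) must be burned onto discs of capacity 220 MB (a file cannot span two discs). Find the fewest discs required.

9

Total = 210 + 210 + 200 + 180 + 180 + 140 + 130 + 120 + 120 + 70 + 30 = 1590 MB.
Lower bound: ⌈1590/220⌉ = 8 discs.
Also, 9 files each exceed 110 MB, and no two of those can share a disc, so at least 9 discs are needed.
A packing using 9 discs:
  disc 1: 210 = 210
  disc 2: 210 = 210
  disc 3: 200 = 200
  disc 4: 180 + 30 = 210
  disc 5: 180 = 180
  disc 6: 140 + 70 = 210
  disc 7: 130 = 130
  disc 8: 120 = 120
  disc 9: 120 = 120
This matches the lower bound, so 9 is optimal.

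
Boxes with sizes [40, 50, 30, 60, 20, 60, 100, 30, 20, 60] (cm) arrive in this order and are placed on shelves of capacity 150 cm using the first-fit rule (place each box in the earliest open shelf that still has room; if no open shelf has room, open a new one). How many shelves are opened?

4

  40 → shelf 1 (new)  [load 40/150]
  50 → shelf 1  [load 90/150]
  30 → shelf 1  [load 120/150]
  60 → shelf 2 (new)  [load 60/150]
  20 → shelf 1  [load 140/150]
  60 → shelf 2  [load 120/150]
  100 → shelf 3 (new)  [load 100/150]
  30 → shelf 2  [load 150/150]
  20 → shelf 3  [load 120/150]
  60 → shelf 4 (new)  [load 60/150]
4 shelves opened.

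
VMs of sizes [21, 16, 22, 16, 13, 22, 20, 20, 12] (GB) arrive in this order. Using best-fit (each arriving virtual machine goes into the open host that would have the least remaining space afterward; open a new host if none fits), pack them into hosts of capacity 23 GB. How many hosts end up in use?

9

  21 → host 1 (new)  [load 21/23]
  16 → host 2 (new)  [load 16/23]
  22 → host 3 (new)  [load 22/23]
  16 → host 4 (new)  [load 16/23]
  13 → host 5 (new)  [load 13/23]
  22 → host 6 (new)  [load 22/23]
  20 → host 7 (new)  [load 20/23]
  20 → host 8 (new)  [load 20/23]
  12 → host 9 (new)  [load 12/23]
9 hosts opened.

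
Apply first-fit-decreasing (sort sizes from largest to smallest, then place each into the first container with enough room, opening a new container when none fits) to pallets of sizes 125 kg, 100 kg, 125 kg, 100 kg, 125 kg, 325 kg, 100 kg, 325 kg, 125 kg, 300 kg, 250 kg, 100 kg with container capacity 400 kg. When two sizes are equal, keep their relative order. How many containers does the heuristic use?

Sorted descending: 325, 325, 300, 250, 125, 125, 125, 125, 100, 100, 100, 100.
  325 → container 1 (new)  [load 325/400]
  325 → container 2 (new)  [load 325/400]
  300 → container 3 (new)  [load 300/400]
  250 → container 4 (new)  [load 250/400]
  125 → container 4  [load 375/400]
  125 → container 5 (new)  [load 125/400]
  125 → container 5  [load 250/400]
  125 → container 5  [load 375/400]
  100 → container 3  [load 400/400]
  100 → container 6 (new)  [load 100/400]
  100 → container 6  [load 200/400]
  100 → container 6  [load 300/400]
6 containers opened.

6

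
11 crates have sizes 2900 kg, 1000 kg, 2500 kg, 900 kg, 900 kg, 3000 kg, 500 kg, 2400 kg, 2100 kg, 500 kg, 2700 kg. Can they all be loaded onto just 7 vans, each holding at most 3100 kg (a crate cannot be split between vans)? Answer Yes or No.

Yes

A valid assignment using 7 vans:
  van 1: 3000 = 3000
  van 2: 2900 = 2900
  van 3: 2700 = 2700
  van 4: 2500 + 500 = 3000
  van 5: 2400 + 500 = 2900
  van 6: 2100 + 1000 = 3100
  van 7: 900 + 900 = 1800
Every load is within 3100 kg, so 7 vans suffice.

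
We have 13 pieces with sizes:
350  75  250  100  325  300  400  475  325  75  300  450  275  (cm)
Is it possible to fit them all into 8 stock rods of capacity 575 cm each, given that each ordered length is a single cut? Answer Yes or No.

Yes

A valid assignment using 8 stock rods:
  stock rod 1: 475 + 100 = 575
  stock rod 2: 450 + 75 = 525
  stock rod 3: 400 + 75 = 475
  stock rod 4: 350 = 350
  stock rod 5: 325 + 250 = 575
  stock rod 6: 325 = 325
  stock rod 7: 300 + 275 = 575
  stock rod 8: 300 = 300
Every load is within 575 cm, so 8 stock rods suffice.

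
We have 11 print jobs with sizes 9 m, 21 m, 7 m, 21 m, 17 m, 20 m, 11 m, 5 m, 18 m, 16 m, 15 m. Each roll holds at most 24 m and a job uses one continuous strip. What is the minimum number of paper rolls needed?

Total = 21 + 21 + 20 + 18 + 17 + 16 + 15 + 11 + 9 + 7 + 5 = 160 m.
Lower bound: ⌈160/24⌉ = 7 paper rolls.
A packing using 8 paper rolls:
  roll 1: 21 = 21
  roll 2: 21 = 21
  roll 3: 20 = 20
  roll 4: 18 + 5 = 23
  roll 5: 17 + 7 = 24
  roll 6: 16 = 16
  roll 7: 15 + 9 = 24
  roll 8: 11 = 11
No arrangement into 7 paper rolls stays within capacity, so 8 is optimal.

8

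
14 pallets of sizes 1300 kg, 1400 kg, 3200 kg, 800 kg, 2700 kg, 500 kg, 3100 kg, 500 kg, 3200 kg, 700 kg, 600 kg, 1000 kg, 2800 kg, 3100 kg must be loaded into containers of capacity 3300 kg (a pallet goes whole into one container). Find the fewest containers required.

Total = 3200 + 3200 + 3100 + 3100 + 2800 + 2700 + 1400 + 1300 + 1000 + 800 + 700 + 600 + 500 + 500 = 24900 kg.
Lower bound: ⌈24900/3300⌉ = 8 containers.
A packing using 8 containers:
  container 1: 3200 = 3200
  container 2: 3200 = 3200
  container 3: 3100 = 3100
  container 4: 3100 = 3100
  container 5: 2800 + 500 = 3300
  container 6: 2700 + 600 = 3300
  container 7: 1400 + 1300 + 500 = 3200
  container 8: 1000 + 800 + 700 = 2500
This matches the lower bound, so 8 is optimal.

8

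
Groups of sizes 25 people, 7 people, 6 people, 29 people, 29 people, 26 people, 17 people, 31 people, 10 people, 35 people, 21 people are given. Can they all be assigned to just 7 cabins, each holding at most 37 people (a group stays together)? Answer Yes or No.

Total = 236 people; ⌈236/37⌉ = 7.
The bound of 7 does not rule out 7, but exhaustive search shows no assignment into 7 cabins of capacity 37 people exists — the minimum is 8.

No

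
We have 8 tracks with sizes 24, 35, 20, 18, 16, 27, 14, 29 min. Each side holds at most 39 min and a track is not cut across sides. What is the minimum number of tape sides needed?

6

Total = 35 + 29 + 27 + 24 + 20 + 18 + 16 + 14 = 183 min.
Lower bound: ⌈183/39⌉ = 5 tape sides.
A packing using 6 tape sides:
  side 1: 35 = 35
  side 2: 29 = 29
  side 3: 27 = 27
  side 4: 24 + 14 = 38
  side 5: 20 + 18 = 38
  side 6: 16 = 16
No arrangement into 5 tape sides stays within capacity, so 6 is optimal.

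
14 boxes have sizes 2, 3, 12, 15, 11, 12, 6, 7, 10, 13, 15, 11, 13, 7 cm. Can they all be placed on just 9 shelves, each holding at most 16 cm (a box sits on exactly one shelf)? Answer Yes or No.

Total = 137 cm; ⌈137/16⌉ = 9.
The bound of 9 does not rule out 9, but exhaustive search shows no assignment into 9 shelves of capacity 16 cm exists — the minimum is 10.

No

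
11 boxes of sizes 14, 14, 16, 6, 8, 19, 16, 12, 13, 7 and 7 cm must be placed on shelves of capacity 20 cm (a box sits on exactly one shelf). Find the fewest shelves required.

Total = 19 + 16 + 16 + 14 + 14 + 13 + 12 + 8 + 7 + 7 + 6 = 132 cm.
Lower bound: ⌈132/20⌉ = 7 shelves.
A packing using 8 shelves:
  shelf 1: 19 = 19
  shelf 2: 16 = 16
  shelf 3: 16 = 16
  shelf 4: 14 + 6 = 20
  shelf 5: 14 = 14
  shelf 6: 13 + 7 = 20
  shelf 7: 12 + 8 = 20
  shelf 8: 7 = 7
No arrangement into 7 shelves stays within capacity, so 8 is optimal.

8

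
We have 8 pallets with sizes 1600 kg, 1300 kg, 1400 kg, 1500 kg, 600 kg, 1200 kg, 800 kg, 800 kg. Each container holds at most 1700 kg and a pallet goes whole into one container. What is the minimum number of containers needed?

Total = 1600 + 1500 + 1400 + 1300 + 1200 + 800 + 800 + 600 = 9200 kg.
Lower bound: ⌈9200/1700⌉ = 6 containers.
A packing using 7 containers:
  container 1: 1600 = 1600
  container 2: 1500 = 1500
  container 3: 1400 = 1400
  container 4: 1300 = 1300
  container 5: 1200 = 1200
  container 6: 800 + 800 = 1600
  container 7: 600 = 600
No arrangement into 6 containers stays within capacity, so 7 is optimal.

7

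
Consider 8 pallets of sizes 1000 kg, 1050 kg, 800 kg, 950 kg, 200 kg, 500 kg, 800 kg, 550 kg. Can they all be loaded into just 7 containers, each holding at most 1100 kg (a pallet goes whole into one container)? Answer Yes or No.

A valid assignment using 6 containers:
  container 1: 1050 = 1050
  container 2: 1000 = 1000
  container 3: 950 = 950
  container 4: 800 + 200 = 1000
  container 5: 800 = 800
  container 6: 550 + 500 = 1050
That uses only 6 ≤ 7, so 7 containers are enough.

Yes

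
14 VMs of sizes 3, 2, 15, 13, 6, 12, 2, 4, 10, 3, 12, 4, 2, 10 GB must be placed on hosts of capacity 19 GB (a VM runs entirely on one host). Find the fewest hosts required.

Total = 15 + 13 + 12 + 12 + 10 + 10 + 6 + 4 + 4 + 3 + 3 + 2 + 2 + 2 = 98 GB.
Lower bound: ⌈98/19⌉ = 6 hosts.
A packing using 6 hosts:
  host 1: 15 + 4 = 19
  host 2: 13 + 6 = 19
  host 3: 12 + 4 + 3 = 19
  host 4: 12 + 3 + 2 + 2 = 19
  host 5: 10 + 2 = 12
  host 6: 10 = 10
This matches the lower bound, so 6 is optimal.

6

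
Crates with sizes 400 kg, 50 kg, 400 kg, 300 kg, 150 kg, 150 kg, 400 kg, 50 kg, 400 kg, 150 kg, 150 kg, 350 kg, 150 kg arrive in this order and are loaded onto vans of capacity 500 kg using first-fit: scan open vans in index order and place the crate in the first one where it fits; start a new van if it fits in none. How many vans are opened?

7

  400 → van 1 (new)  [load 400/500]
  50 → van 1  [load 450/500]
  400 → van 2 (new)  [load 400/500]
  300 → van 3 (new)  [load 300/500]
  150 → van 3  [load 450/500]
  150 → van 4 (new)  [load 150/500]
  400 → van 5 (new)  [load 400/500]
  50 → van 1  [load 500/500]
  400 → van 6 (new)  [load 400/500]
  150 → van 4  [load 300/500]
  150 → van 4  [load 450/500]
  350 → van 7 (new)  [load 350/500]
  150 → van 7  [load 500/500]
7 vans opened.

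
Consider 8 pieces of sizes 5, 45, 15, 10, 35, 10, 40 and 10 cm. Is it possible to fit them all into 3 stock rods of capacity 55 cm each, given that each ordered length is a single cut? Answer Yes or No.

Total = 170 cm; ⌈170/55⌉ = 4.
At least 4 stock rods are required, but only 3 are allowed.

No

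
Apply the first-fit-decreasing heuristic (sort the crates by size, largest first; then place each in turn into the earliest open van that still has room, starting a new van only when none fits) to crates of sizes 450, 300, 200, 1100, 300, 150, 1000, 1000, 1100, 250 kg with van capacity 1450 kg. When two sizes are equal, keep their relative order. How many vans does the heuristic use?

5

Sorted descending: 1100, 1100, 1000, 1000, 450, 300, 300, 250, 200, 150.
  1100 → van 1 (new)  [load 1100/1450]
  1100 → van 2 (new)  [load 1100/1450]
  1000 → van 3 (new)  [load 1000/1450]
  1000 → van 4 (new)  [load 1000/1450]
  450 → van 3  [load 1450/1450]
  300 → van 1  [load 1400/1450]
  300 → van 2  [load 1400/1450]
  250 → van 4  [load 1250/1450]
  200 → van 4  [load 1450/1450]
  150 → van 5 (new)  [load 150/1450]
5 vans opened.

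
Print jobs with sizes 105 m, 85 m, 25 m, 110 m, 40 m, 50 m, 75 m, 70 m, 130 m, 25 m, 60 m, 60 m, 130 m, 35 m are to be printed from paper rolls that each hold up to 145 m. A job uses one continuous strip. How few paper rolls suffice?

Total = 130 + 130 + 110 + 105 + 85 + 75 + 70 + 60 + 60 + 50 + 40 + 35 + 25 + 25 = 1000 m.
Lower bound: ⌈1000/145⌉ = 7 paper rolls.
A packing using 8 paper rolls:
  roll 1: 130 = 130
  roll 2: 130 = 130
  roll 3: 110 + 35 = 145
  roll 4: 105 + 40 = 145
  roll 5: 85 + 60 = 145
  roll 6: 75 + 70 = 145
  roll 7: 60 + 50 + 25 = 135
  roll 8: 25 = 25
No arrangement into 7 paper rolls stays within capacity, so 8 is optimal.

8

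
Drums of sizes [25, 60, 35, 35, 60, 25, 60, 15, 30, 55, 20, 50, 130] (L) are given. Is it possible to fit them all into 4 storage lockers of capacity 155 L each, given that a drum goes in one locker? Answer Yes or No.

A valid assignment using 4 storage lockers:
  locker 1: 130 + 25 = 155
  locker 2: 60 + 60 + 35 = 155
  locker 3: 60 + 55 + 35 = 150
  locker 4: 50 + 30 + 25 + 20 + 15 = 140
Every load is within 155 L, so 4 storage lockers suffice.

Yes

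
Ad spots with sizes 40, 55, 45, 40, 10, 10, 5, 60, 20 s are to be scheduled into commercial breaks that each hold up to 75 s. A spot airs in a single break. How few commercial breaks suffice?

5

Total = 60 + 55 + 45 + 40 + 40 + 20 + 10 + 10 + 5 = 285 s.
Lower bound: ⌈285/75⌉ = 4 commercial breaks.
Also, 5 ad spots each exceed 75/2 s, and no two of those can share a break, so at least 5 commercial breaks are needed.
A packing using 5 commercial breaks:
  break 1: 60 + 10 + 5 = 75
  break 2: 55 + 20 = 75
  break 3: 45 + 10 = 55
  break 4: 40 = 40
  break 5: 40 = 40
This matches the lower bound, so 5 is optimal.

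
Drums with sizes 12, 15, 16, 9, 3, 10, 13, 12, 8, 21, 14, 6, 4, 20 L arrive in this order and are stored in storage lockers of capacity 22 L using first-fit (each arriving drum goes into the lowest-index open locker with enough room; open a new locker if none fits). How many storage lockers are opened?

8

  12 → locker 1 (new)  [load 12/22]
  15 → locker 2 (new)  [load 15/22]
  16 → locker 3 (new)  [load 16/22]
  9 → locker 1  [load 21/22]
  3 → locker 2  [load 18/22]
  10 → locker 4 (new)  [load 10/22]
  13 → locker 5 (new)  [load 13/22]
  12 → locker 4  [load 22/22]
  8 → locker 5  [load 21/22]
  21 → locker 6 (new)  [load 21/22]
  14 → locker 7 (new)  [load 14/22]
  6 → locker 3  [load 22/22]
  4 → locker 2  [load 22/22]
  20 → locker 8 (new)  [load 20/22]
8 storage lockers opened.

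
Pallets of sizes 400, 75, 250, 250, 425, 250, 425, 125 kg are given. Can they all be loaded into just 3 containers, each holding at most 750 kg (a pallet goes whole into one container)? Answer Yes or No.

No

Total = 2200 kg; ⌈2200/750⌉ = 3.
The bound of 3 does not rule out 3, but exhaustive search shows no assignment into 3 containers of capacity 750 kg exists — the minimum is 4.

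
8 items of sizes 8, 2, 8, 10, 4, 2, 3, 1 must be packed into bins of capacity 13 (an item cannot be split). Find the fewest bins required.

Total = 10 + 8 + 8 + 4 + 3 + 2 + 2 + 1 = 38.
Lower bound: ⌈38/13⌉ = 3 bins.
A packing using 3 bins:
  bin 1: 10 + 3 = 13
  bin 2: 8 + 4 + 1 = 13
  bin 3: 8 + 2 + 2 = 12
This matches the lower bound, so 3 is optimal.

3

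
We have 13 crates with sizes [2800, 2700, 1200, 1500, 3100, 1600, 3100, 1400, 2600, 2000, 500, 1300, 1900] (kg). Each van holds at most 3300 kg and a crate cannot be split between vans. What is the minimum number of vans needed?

Total = 3100 + 3100 + 2800 + 2700 + 2600 + 2000 + 1900 + 1600 + 1500 + 1400 + 1300 + 1200 + 500 = 25700 kg.
Lower bound: ⌈25700/3300⌉ = 8 vans.
A packing using 9 vans:
  van 1: 3100 = 3100
  van 2: 3100 = 3100
  van 3: 2800 + 500 = 3300
  van 4: 2700 = 2700
  van 5: 2600 = 2600
  van 6: 2000 + 1300 = 3300
  van 7: 1900 + 1400 = 3300
  van 8: 1600 + 1500 = 3100
  van 9: 1200 = 1200
No arrangement into 8 vans stays within capacity, so 9 is optimal.

9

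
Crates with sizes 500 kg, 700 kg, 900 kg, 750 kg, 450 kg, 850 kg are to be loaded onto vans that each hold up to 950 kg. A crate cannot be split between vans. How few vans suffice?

Total = 900 + 850 + 750 + 700 + 500 + 450 = 4150 kg.
Lower bound: ⌈4150/950⌉ = 5 vans.
A packing using 5 vans:
  van 1: 900 = 900
  van 2: 850 = 850
  van 3: 750 = 750
  van 4: 700 = 700
  van 5: 500 + 450 = 950
This matches the lower bound, so 5 is optimal.

5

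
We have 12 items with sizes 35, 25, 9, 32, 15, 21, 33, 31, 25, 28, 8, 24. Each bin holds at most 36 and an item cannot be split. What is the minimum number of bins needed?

9

Total = 35 + 33 + 32 + 31 + 28 + 25 + 25 + 24 + 21 + 15 + 9 + 8 = 286.
Lower bound: ⌈286/36⌉ = 8 bins.
Also, 9 items each exceed 18, and no two of those can share a bin, so at least 9 bins are needed.
A packing using 9 bins:
  bin 1: 35 = 35
  bin 2: 33 = 33
  bin 3: 32 = 32
  bin 4: 31 = 31
  bin 5: 28 + 8 = 36
  bin 6: 25 + 9 = 34
  bin 7: 25 = 25
  bin 8: 24 = 24
  bin 9: 21 + 15 = 36
This matches the lower bound, so 9 is optimal.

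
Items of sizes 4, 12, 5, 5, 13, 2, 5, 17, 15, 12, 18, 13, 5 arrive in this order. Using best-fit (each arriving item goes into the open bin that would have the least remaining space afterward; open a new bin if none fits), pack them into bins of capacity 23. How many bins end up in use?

  4 → bin 1 (new)  [load 4/23]
  12 → bin 1  [load 16/23]
  5 → bin 1  [load 21/23]
  5 → bin 2 (new)  [load 5/23]
  13 → bin 2  [load 18/23]
  2 → bin 1  [load 23/23]
  5 → bin 2  [load 23/23]
  17 → bin 3 (new)  [load 17/23]
  15 → bin 4 (new)  [load 15/23]
  12 → bin 5 (new)  [load 12/23]
  18 → bin 6 (new)  [load 18/23]
  13 → bin 7 (new)  [load 13/23]
  5 → bin 6  [load 23/23]
7 bins opened.

7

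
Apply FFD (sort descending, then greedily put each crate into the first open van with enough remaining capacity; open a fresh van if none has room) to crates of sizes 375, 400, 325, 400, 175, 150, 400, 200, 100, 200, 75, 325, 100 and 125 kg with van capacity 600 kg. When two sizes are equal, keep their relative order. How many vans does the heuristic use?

Sorted descending: 400, 400, 400, 375, 325, 325, 200, 200, 175, 150, 125, 100, 100, 75.
  400 → van 1 (new)  [load 400/600]
  400 → van 2 (new)  [load 400/600]
  400 → van 3 (new)  [load 400/600]
  375 → van 4 (new)  [load 375/600]
  325 → van 5 (new)  [load 325/600]
  325 → van 6 (new)  [load 325/600]
  200 → van 1  [load 600/600]
  200 → van 2  [load 600/600]
  175 → van 3  [load 575/600]
  150 → van 4  [load 525/600]
  125 → van 5  [load 450/600]
  100 → van 5  [load 550/600]
  100 → van 6  [load 425/600]
  75 → van 4  [load 600/600]
6 vans opened.

6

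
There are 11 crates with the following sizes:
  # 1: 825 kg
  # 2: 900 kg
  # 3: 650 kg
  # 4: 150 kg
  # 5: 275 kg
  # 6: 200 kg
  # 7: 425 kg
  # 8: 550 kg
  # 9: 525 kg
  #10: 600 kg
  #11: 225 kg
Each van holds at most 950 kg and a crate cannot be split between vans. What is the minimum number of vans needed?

6

Total = 900 + 825 + 650 + 600 + 550 + 525 + 425 + 275 + 225 + 200 + 150 = 5325 kg.
Lower bound: ⌈5325/950⌉ = 6 vans.
A packing using 6 vans:
  van 1: 900 = 900
  van 2: 825 = 825
  van 3: 650 + 275 = 925
  van 4: 600 + 225 = 825
  van 5: 550 + 200 + 150 = 900
  van 6: 525 + 425 = 950
This matches the lower bound, so 6 is optimal.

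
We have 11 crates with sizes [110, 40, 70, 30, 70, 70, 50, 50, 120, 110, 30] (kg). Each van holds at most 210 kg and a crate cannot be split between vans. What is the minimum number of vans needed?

Total = 120 + 110 + 110 + 70 + 70 + 70 + 50 + 50 + 40 + 30 + 30 = 750 kg.
Lower bound: ⌈750/210⌉ = 4 vans.
A packing using 4 vans:
  van 1: 120 + 70 = 190
  van 2: 110 + 70 + 30 = 210
  van 3: 110 + 70 + 30 = 210
  van 4: 50 + 50 + 40 = 140
This matches the lower bound, so 4 is optimal.

4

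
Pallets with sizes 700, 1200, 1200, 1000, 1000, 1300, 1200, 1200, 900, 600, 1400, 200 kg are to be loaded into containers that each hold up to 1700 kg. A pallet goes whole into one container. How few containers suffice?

9

Total = 1400 + 1300 + 1200 + 1200 + 1200 + 1200 + 1000 + 1000 + 900 + 700 + 600 + 200 = 11900 kg.
Lower bound: ⌈11900/1700⌉ = 7 containers.
Also, 9 pallets each exceed 850 kg, and no two of those can share a container, so at least 9 containers are needed.
A packing using 9 containers:
  container 1: 1400 + 200 = 1600
  container 2: 1300 = 1300
  container 3: 1200 = 1200
  container 4: 1200 = 1200
  container 5: 1200 = 1200
  container 6: 1200 = 1200
  container 7: 1000 + 700 = 1700
  container 8: 1000 + 600 = 1600
  container 9: 900 = 900
This matches the lower bound, so 9 is optimal.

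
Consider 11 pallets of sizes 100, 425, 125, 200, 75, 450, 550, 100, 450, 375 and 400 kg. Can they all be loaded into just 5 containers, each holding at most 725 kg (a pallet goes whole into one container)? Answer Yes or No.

Total = 3250 kg; ⌈3250/725⌉ = 5.
6 pallets each exceed half the capacity and cannot share a container, forcing at least 6 containers.
At least 6 containers are required, but only 5 are allowed.

No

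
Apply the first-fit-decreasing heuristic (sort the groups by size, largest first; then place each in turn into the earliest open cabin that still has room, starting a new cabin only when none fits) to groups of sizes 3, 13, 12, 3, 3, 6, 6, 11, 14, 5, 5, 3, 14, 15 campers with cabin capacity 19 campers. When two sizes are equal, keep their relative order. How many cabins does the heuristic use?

Sorted descending: 15, 14, 14, 13, 12, 11, 6, 6, 5, 5, 3, 3, 3, 3.
  15 → cabin 1 (new)  [load 15/19]
  14 → cabin 2 (new)  [load 14/19]
  14 → cabin 3 (new)  [load 14/19]
  13 → cabin 4 (new)  [load 13/19]
  12 → cabin 5 (new)  [load 12/19]
  11 → cabin 6 (new)  [load 11/19]
  6 → cabin 4  [load 19/19]
  6 → cabin 5  [load 18/19]
  5 → cabin 2  [load 19/19]
  5 → cabin 3  [load 19/19]
  3 → cabin 1  [load 18/19]
  3 → cabin 6  [load 14/19]
  3 → cabin 6  [load 17/19]
  3 → cabin 7 (new)  [load 3/19]
7 cabins opened.

7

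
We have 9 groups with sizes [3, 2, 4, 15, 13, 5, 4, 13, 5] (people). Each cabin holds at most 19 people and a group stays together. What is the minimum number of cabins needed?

4

Total = 15 + 13 + 13 + 5 + 5 + 4 + 4 + 3 + 2 = 64 people.
Lower bound: ⌈64/19⌉ = 4 cabins.
A packing using 4 cabins:
  cabin 1: 15 + 4 = 19
  cabin 2: 13 + 5 = 18
  cabin 3: 13 + 5 = 18
  cabin 4: 4 + 3 + 2 = 9
This matches the lower bound, so 4 is optimal.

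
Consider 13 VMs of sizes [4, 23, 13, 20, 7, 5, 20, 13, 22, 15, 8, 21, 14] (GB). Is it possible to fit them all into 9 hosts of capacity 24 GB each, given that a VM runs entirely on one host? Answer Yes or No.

A valid assignment using 9 hosts:
  host 1: 23 = 23
  host 2: 22 = 22
  host 3: 21 = 21
  host 4: 20 + 4 = 24
  host 5: 20 = 20
  host 6: 15 + 8 = 23
  host 7: 14 + 7 = 21
  host 8: 13 + 5 = 18
  host 9: 13 = 13
Every load is within 24 GB, so 9 hosts suffice.

Yes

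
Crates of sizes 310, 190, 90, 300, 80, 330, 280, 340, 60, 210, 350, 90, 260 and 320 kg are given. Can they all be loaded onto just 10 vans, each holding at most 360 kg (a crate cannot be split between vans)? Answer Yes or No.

Yes

A valid assignment using 10 vans:
  van 1: 350 = 350
  van 2: 340 = 340
  van 3: 330 = 330
  van 4: 320 = 320
  van 5: 310 = 310
  van 6: 300 + 60 = 360
  van 7: 280 + 80 = 360
  van 8: 260 + 90 = 350
  van 9: 210 + 90 = 300
  van 10: 190 = 190
Every load is within 360 kg, so 10 vans suffice.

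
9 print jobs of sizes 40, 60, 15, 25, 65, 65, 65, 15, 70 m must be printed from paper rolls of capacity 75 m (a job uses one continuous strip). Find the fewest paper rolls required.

Total = 70 + 65 + 65 + 65 + 60 + 40 + 25 + 15 + 15 = 420 m.
Lower bound: ⌈420/75⌉ = 6 paper rolls.
A packing using 7 paper rolls:
  roll 1: 70 = 70
  roll 2: 65 = 65
  roll 3: 65 = 65
  roll 4: 65 = 65
  roll 5: 60 + 15 = 75
  roll 6: 40 + 25 = 65
  roll 7: 15 = 15
No arrangement into 6 paper rolls stays within capacity, so 7 is optimal.

7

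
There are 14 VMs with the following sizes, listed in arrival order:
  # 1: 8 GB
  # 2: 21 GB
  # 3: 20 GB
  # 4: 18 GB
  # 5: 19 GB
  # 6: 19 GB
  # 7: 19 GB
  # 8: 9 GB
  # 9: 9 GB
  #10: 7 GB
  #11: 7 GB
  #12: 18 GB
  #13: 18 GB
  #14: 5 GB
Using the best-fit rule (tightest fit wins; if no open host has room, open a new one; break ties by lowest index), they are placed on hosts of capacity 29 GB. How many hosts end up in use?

8

  8 → host 1 (new)  [load 8/29]
  21 → host 1  [load 29/29]
  20 → host 2 (new)  [load 20/29]
  18 → host 3 (new)  [load 18/29]
  19 → host 4 (new)  [load 19/29]
  19 → host 5 (new)  [load 19/29]
  19 → host 6 (new)  [load 19/29]
  9 → host 2  [load 29/29]
  9 → host 4  [load 28/29]
  7 → host 5  [load 26/29]
  7 → host 6  [load 26/29]
  18 → host 7 (new)  [load 18/29]
  18 → host 8 (new)  [load 18/29]
  5 → host 3  [load 23/29]
8 hosts opened.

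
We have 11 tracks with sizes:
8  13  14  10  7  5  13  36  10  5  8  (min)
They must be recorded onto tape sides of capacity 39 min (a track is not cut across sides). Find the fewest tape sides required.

4

Total = 36 + 14 + 13 + 13 + 10 + 10 + 8 + 8 + 7 + 5 + 5 = 129 min.
Lower bound: ⌈129/39⌉ = 4 tape sides.
A packing using 4 tape sides:
  side 1: 36 = 36
  side 2: 14 + 13 + 10 = 37
  side 3: 13 + 10 + 8 + 8 = 39
  side 4: 7 + 5 + 5 = 17
This matches the lower bound, so 4 is optimal.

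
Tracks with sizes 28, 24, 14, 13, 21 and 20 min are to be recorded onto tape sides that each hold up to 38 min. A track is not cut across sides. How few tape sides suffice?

Total = 28 + 24 + 21 + 20 + 14 + 13 = 120 min.
Lower bound: ⌈120/38⌉ = 4 tape sides.
A packing using 4 tape sides:
  side 1: 28 = 28
  side 2: 24 + 14 = 38
  side 3: 21 + 13 = 34
  side 4: 20 = 20
This matches the lower bound, so 4 is optimal.

4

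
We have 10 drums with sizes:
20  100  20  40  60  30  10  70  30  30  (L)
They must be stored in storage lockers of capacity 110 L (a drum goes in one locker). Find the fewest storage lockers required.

4

Total = 100 + 70 + 60 + 40 + 30 + 30 + 30 + 20 + 20 + 10 = 410 L.
Lower bound: ⌈410/110⌉ = 4 storage lockers.
A packing using 4 storage lockers:
  locker 1: 100 + 10 = 110
  locker 2: 70 + 40 = 110
  locker 3: 60 + 30 + 20 = 110
  locker 4: 30 + 30 + 20 = 80
This matches the lower bound, so 4 is optimal.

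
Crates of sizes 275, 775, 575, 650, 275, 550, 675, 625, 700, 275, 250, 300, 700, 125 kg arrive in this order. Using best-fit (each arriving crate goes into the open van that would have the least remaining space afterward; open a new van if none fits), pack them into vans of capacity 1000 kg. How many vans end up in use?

  275 → van 1 (new)  [load 275/1000]
  775 → van 2 (new)  [load 775/1000]
  575 → van 1  [load 850/1000]
  650 → van 3 (new)  [load 650/1000]
  275 → van 3  [load 925/1000]
  550 → van 4 (new)  [load 550/1000]
  675 → van 5 (new)  [load 675/1000]
  625 → van 6 (new)  [load 625/1000]
  700 → van 7 (new)  [load 700/1000]
  275 → van 7  [load 975/1000]
  250 → van 5  [load 925/1000]
  300 → van 6  [load 925/1000]
  700 → van 8 (new)  [load 700/1000]
  125 → van 1  [load 975/1000]
8 vans opened.

8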